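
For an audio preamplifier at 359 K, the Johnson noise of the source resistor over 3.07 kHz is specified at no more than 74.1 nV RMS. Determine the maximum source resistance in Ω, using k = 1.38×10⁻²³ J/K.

90.3 Ω

Johnson–Nyquist: V_n = √(4kTRB) ⇒ R = V_n² / (4kTB)
4kTB = 4 × 1.38×10⁻²³ × 359 × 3.07×10³ = 6.08×10⁻¹⁷
R = (7.41×10⁻⁸)² / 6.08×10⁻¹⁷ = 9.03×10¹ Ω = 90.3 Ω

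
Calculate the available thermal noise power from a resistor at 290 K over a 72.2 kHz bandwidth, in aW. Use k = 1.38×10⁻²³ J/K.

P_n = kTB = 1.38×10⁻²³ × 290 × 7.22×10⁴ = 2.89×10⁻¹⁶ W = 289 aW

289 aW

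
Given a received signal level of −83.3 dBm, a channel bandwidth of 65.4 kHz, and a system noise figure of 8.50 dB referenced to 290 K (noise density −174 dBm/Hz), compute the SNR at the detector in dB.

Noise floor: N = −174 + 10 log₁₀(B) + NF
10 log₁₀(6.54×10⁴) = 48.16 dB
N = −174 + 48.16 + 8.50 = −117.34 dBm
SNR = P_sig − N = −83.3 − (−117.34) = 34.04 dB → 34.0 dB

34.0 dB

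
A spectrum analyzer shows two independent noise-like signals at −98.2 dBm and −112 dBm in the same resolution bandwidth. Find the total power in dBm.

Convert to linear, add, convert back:
P₁ = 1.51×10⁻¹³ W, P₂ = 6.31×10⁻¹⁵ W
P_tot = 1.58×10⁻¹³ W → 10 log₁₀(P_tot / 10⁻³) = −98.0 dBm

−98.0 dBm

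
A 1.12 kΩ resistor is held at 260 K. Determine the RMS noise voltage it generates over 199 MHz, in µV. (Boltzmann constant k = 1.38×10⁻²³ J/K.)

V_n = √(4kTRB)
4kTRB = 4 × 1.38×10⁻²³ × 260 × 1.12×10³ × 1.99×10⁸ = 3.20×10⁻⁹ V²
V_n = √(3.20×10⁻⁹) = 5.66×10⁻⁵ V = 56.6 µV

56.6 µV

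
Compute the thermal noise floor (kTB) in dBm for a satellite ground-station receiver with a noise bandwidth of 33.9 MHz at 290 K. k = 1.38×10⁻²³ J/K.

P_n = kTB = 1.38×10⁻²³ × 290 × 3.39×10⁷ = 1.36×10⁻¹³ W
In dBm: 10 log₁₀(1.36×10⁻¹³ / 10⁻³) = −98.7 dBm

−98.7 dBm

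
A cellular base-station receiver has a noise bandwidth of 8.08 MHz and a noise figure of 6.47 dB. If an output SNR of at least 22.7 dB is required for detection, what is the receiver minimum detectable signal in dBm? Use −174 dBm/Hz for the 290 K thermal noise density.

−75.8 dBm

Sensitivity = −174 + 10 log₁₀(B) + NF + SNR_min
= −174 + 69.07 + 6.47 + 22.7
= −75.76 dBm → −75.8 dBm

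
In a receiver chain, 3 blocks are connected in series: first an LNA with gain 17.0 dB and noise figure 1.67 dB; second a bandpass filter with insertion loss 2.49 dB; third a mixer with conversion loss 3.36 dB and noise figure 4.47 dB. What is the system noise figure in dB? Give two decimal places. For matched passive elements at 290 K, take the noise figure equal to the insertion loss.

1.90 dB

Convert to linear (a loss of L dB is a gain of −L dB): F_i = 10^(NF_i/10), G_i = 10^(G_i,dB/10)
  Stage 1: F_1 = 10^(1.67/10) = 1.469, G_1 = 10^(17.0/10) = 50.12
  Stage 2: F_2 = 10^(2.49/10) = 1.774, G_2 = 10^(−2.49/10) = 0.5636
  Stage 3: F_3 = 10^(4.47/10) = 2.799, G_3 = 10^(−3.36/10) = 0.4613
Friis cascade:
  F = 1.469 + (1.774 − 1)/50.12 + (2.799 − 1)/28.25 = 1.548
NF = 10 log₁₀(1.548) = 1.90 dB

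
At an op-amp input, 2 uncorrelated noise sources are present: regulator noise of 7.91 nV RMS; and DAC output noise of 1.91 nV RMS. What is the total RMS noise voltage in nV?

Uncorrelated sources add in power (mean-square): V_tot = √(ΣV_i²)
V_tot = √[(7.91×10⁻⁹)² + (1.91×10⁻⁹)²] = 8.14×10⁻⁹ V = 8.14 nV

8.14 nV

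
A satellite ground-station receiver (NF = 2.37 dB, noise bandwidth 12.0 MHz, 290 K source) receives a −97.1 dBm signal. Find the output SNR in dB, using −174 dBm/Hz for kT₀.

Noise floor: N = −174 + 10 log₁₀(B) + NF
10 log₁₀(1.20×10⁷) = 70.79 dB
N = −174 + 70.79 + 2.37 = −100.84 dBm
SNR = P_sig − N = −97.1 − (−100.84) = 3.74 dB → 3.7 dB

3.7 dB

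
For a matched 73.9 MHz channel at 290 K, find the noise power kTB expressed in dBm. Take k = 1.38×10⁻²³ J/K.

P_n = kTB = 1.38×10⁻²³ × 290 × 7.39×10⁷ = 2.96×10⁻¹³ W
In dBm: 10 log₁₀(2.96×10⁻¹³ / 10⁻³) = −95.3 dBm

−95.3 dBm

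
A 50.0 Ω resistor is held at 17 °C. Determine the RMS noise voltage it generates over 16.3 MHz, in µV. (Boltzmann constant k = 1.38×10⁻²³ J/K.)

3.61 µV

T = 17 °C + 273.15 = 290.15 K
V_n = √(4kTRB)
4kTRB = 4 × 1.38×10⁻²³ × 290.15 × 5.00×10¹ × 1.63×10⁷ = 1.31×10⁻¹¹ V²
V_n = √(1.31×10⁻¹¹) = 3.61×10⁻⁶ V = 3.61 µV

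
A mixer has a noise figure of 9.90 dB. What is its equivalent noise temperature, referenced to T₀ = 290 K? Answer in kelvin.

F = 10^(9.90/10) = 9.77237
T_e = (F − 1)·T₀ = (9.77237 − 1) × 290 = 2544 K

2544 K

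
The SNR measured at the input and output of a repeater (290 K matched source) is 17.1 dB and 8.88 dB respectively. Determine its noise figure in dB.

8.22 dB

NF (dB) = SNR_in(dB) − SNR_out(dB) when the source is at T₀
NF = 17.1 − 8.88 = 8.22 dB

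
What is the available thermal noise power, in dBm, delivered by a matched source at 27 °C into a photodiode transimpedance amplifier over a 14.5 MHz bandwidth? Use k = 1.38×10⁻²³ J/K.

−102.2 dBm

T = 27 °C + 273.15 = 300.15 K
P_n = kTB = 1.38×10⁻²³ × 300.15 × 1.45×10⁷ = 6.01×10⁻¹⁴ W
In dBm: 10 log₁₀(6.01×10⁻¹⁴ / 10⁻³) = −102.2 dBm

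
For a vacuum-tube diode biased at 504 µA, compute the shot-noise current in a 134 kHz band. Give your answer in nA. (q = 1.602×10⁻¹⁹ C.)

4.65 nA

I_n = √(2qI·B)
2qI·B = 2 × 1.602×10⁻¹⁹ × 5.04×10⁻⁴ × 1.34×10⁵ = 2.16×10⁻¹⁷ A²
I_n = √(2.16×10⁻¹⁷) = 4.65×10⁻⁹ A = 4.65 nA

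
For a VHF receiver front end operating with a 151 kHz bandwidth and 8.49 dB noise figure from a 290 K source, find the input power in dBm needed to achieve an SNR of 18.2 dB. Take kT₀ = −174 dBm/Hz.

−95.5 dBm

Sensitivity = −174 + 10 log₁₀(B) + NF + SNR_min
= −174 + 51.79 + 8.49 + 18.2
= −95.52 dBm → −95.5 dBm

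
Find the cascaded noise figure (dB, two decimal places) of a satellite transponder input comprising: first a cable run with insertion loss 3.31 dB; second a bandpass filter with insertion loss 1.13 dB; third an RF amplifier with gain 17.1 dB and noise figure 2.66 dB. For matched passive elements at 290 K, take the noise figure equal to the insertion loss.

Convert to linear (a loss of L dB is a gain of −L dB): F_i = 10^(NF_i/10), G_i = 10^(G_i,dB/10)
  Stage 1: F_1 = 10^(3.31/10) = 2.143, G_1 = 10^(−3.31/10) = 0.4667
  Stage 2: F_2 = 10^(1.13/10) = 1.297, G_2 = 10^(−1.13/10) = 0.7709
  Stage 3: F_3 = 10^(2.66/10) = 1.845, G_3 = 10^(17.1/10) = 51.29
Friis cascade:
  F = 2.143 + (1.297 − 1)/0.4667 + (1.845 − 1)/0.3597 = 5.129
NF = 10 log₁₀(5.129) = 7.10 dB

7.10 dB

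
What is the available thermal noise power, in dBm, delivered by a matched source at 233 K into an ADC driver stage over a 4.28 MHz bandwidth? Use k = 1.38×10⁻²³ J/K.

P_n = kTB = 1.38×10⁻²³ × 233 × 4.28×10⁶ = 1.38×10⁻¹⁴ W
In dBm: 10 log₁₀(1.38×10⁻¹⁴ / 10⁻³) = −108.6 dBm

−108.6 dBm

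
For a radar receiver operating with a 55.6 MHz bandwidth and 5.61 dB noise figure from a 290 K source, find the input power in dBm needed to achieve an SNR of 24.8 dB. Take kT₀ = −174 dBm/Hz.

Sensitivity = −174 + 10 log₁₀(B) + NF + SNR_min
= −174 + 77.45 + 5.61 + 24.8
= −66.14 dBm → −66.1 dBm

−66.1 dBm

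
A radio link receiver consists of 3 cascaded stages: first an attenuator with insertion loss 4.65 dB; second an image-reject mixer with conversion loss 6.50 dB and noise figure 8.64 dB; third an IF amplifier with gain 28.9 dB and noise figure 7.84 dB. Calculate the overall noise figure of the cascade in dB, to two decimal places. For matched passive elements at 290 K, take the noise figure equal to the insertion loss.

19.42 dB

Convert to linear (a loss of L dB is a gain of −L dB): F_i = 10^(NF_i/10), G_i = 10^(G_i,dB/10)
  Stage 1: F_1 = 10^(4.65/10) = 2.917, G_1 = 10^(−4.65/10) = 0.3428
  Stage 2: F_2 = 10^(8.64/10) = 7.311, G_2 = 10^(−6.50/10) = 0.2239
  Stage 3: F_3 = 10^(7.84/10) = 6.081, G_3 = 10^(28.9/10) = 776.2
Friis cascade:
  F = 2.917 + (7.311 − 1)/0.3428 + (6.081 − 1)/0.07674 = 87.55
NF = 10 log₁₀(87.55) = 19.42 dB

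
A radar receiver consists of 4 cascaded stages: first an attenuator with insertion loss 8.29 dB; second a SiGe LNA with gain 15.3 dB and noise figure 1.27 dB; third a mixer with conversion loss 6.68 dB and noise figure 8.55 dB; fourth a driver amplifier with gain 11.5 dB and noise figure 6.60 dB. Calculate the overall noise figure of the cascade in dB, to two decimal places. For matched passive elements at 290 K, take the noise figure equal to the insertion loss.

Convert to linear (a loss of L dB is a gain of −L dB): F_i = 10^(NF_i/10), G_i = 10^(G_i,dB/10)
  Stage 1: F_1 = 10^(8.29/10) = 6.745, G_1 = 10^(−8.29/10) = 0.1483
  Stage 2: F_2 = 10^(1.27/10) = 1.340, G_2 = 10^(15.3/10) = 33.88
  Stage 3: F_3 = 10^(8.55/10) = 7.161, G_3 = 10^(−6.68/10) = 0.2148
  Stage 4: F_4 = 10^(6.60/10) = 4.571, G_4 = 10^(11.5/10) = 14.13
Friis cascade:
  F = 6.745 + (1.340 − 1)/0.1483 + (7.161 − 1)/5.023 + (4.571 − 1)/1.079 = 13.57
NF = 10 log₁₀(13.57) = 11.33 dB

11.33 dB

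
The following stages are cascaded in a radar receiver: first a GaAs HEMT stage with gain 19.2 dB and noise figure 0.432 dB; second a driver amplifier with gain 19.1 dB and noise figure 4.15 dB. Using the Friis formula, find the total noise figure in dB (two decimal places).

Convert to linear (a loss of L dB is a gain of −L dB): F_i = 10^(NF_i/10), G_i = 10^(G_i,dB/10)
  Stage 1: F_1 = 10^(0.432/10) = 1.105, G_1 = 10^(19.2/10) = 83.18
  Stage 2: F_2 = 10^(4.15/10) = 2.600, G_2 = 10^(19.1/10) = 81.28
Friis cascade:
  F = 1.105 + (2.600 − 1)/83.18 = 1.124
NF = 10 log₁₀(1.124) = 0.51 dB

0.51 dB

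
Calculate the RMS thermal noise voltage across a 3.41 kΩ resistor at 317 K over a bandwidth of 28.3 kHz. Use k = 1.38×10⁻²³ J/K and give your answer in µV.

V_n = √(4kTRB)
4kTRB = 4 × 1.38×10⁻²³ × 317 × 3.41×10³ × 2.83×10⁴ = 1.69×10⁻¹² V²
V_n = √(1.69×10⁻¹²) = 1.30×10⁻⁶ V = 1.30 µV

1.30 µV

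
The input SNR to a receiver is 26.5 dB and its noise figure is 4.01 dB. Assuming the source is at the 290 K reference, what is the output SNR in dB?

22.49 dB

By definition F = SNR_in/SNR_out, so in dB: SNR_out = SNR_in − NF
SNR_out = 26.5 − 4.01 = 22.49 dB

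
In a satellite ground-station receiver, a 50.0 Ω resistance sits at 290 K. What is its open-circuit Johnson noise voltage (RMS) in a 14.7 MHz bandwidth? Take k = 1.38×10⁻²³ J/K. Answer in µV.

V_n = √(4kTRB)
4kTRB = 4 × 1.38×10⁻²³ × 290 × 5.00×10¹ × 1.47×10⁷ = 1.18×10⁻¹¹ V²
V_n = √(1.18×10⁻¹¹) = 3.43×10⁻⁶ V = 3.43 µV

3.43 µV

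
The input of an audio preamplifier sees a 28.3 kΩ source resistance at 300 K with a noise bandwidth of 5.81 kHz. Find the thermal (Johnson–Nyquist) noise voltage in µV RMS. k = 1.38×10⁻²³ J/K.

V_n = √(4kTRB)
4kTRB = 4 × 1.38×10⁻²³ × 300 × 2.83×10⁴ × 5.81×10³ = 2.72×10⁻¹² V²
V_n = √(2.72×10⁻¹²) = 1.65×10⁻⁶ V = 1.65 µV

1.65 µV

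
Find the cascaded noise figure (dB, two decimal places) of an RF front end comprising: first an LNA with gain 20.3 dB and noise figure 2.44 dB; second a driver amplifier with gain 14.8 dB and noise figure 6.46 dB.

2.52 dB

Convert to linear (a loss of L dB is a gain of −L dB): F_i = 10^(NF_i/10), G_i = 10^(G_i,dB/10)
  Stage 1: F_1 = 10^(2.44/10) = 1.754, G_1 = 10^(20.3/10) = 107.2
  Stage 2: F_2 = 10^(6.46/10) = 4.426, G_2 = 10^(14.8/10) = 30.20
Friis cascade:
  F = 1.754 + (4.426 − 1)/107.2 = 1.786
NF = 10 log₁₀(1.786) = 2.52 dB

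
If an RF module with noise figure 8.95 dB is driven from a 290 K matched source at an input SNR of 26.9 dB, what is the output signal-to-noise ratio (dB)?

By definition F = SNR_in/SNR_out, so in dB: SNR_out = SNR_in − NF
SNR_out = 26.9 − 8.95 = 17.95 dB

17.95 dB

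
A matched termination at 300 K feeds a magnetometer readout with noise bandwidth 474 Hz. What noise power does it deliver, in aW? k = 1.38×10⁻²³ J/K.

1.96 aW

P_n = kTB = 1.38×10⁻²³ × 300 × 4.74×10² = 1.96×10⁻¹⁸ W = 1.96 aW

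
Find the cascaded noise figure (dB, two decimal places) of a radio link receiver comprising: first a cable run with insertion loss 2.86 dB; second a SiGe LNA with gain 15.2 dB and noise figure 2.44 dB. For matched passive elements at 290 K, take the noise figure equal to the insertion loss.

Convert to linear (a loss of L dB is a gain of −L dB): F_i = 10^(NF_i/10), G_i = 10^(G_i,dB/10)
  Stage 1: F_1 = 10^(2.86/10) = 1.932, G_1 = 10^(−2.86/10) = 0.5176
  Stage 2: F_2 = 10^(2.44/10) = 1.754, G_2 = 10^(15.2/10) = 33.11
Friis cascade:
  F = 1.932 + (1.754 − 1)/0.5176 = 3.388
NF = 10 log₁₀(3.388) = 5.30 dB

5.30 dB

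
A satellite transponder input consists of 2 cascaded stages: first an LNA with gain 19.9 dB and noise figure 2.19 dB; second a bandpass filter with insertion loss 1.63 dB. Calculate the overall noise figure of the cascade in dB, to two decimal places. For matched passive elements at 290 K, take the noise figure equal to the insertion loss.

Convert to linear (a loss of L dB is a gain of −L dB): F_i = 10^(NF_i/10), G_i = 10^(G_i,dB/10)
  Stage 1: F_1 = 10^(2.19/10) = 1.656, G_1 = 10^(19.9/10) = 97.72
  Stage 2: F_2 = 10^(1.63/10) = 1.455, G_2 = 10^(−1.63/10) = 0.6871
Friis cascade:
  F = 1.656 + (1.455 − 1)/97.72 = 1.660
NF = 10 log₁₀(1.660) = 2.20 dB

2.20 dB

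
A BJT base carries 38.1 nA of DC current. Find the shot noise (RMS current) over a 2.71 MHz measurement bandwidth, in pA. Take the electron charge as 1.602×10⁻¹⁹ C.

I_n = √(2qI·B)
2qI·B = 2 × 1.602×10⁻¹⁹ × 3.81×10⁻⁸ × 2.71×10⁶ = 3.31×10⁻²⁰ A²
I_n = √(3.31×10⁻²⁰) = 1.82×10⁻¹⁰ A = 182 pA

182 pA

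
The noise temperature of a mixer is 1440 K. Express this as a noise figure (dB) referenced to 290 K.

F = 1 + T_e/T₀ = 1 + 1440/290 = 5.96552
NF = 10 log₁₀(5.96552) = 7.76 dB

7.76 dB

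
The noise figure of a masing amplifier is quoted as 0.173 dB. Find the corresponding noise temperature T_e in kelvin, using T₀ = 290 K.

F = 10^(0.173/10) = 1.04064
T_e = (F − 1)·T₀ = (1.04064 − 1) × 290 = 11.8 K

11.8 K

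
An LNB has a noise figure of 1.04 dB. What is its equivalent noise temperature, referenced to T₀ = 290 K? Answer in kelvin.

78.5 K

F = 10^(1.04/10) = 1.27057
T_e = (F − 1)·T₀ = (1.27057 − 1) × 290 = 78.5 K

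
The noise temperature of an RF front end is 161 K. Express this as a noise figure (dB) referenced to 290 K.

1.92 dB

F = 1 + T_e/T₀ = 1 + 161/290 = 1.55517
NF = 10 log₁₀(1.55517) = 1.92 dB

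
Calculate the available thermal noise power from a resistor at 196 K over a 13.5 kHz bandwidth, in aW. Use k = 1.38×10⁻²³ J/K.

36.5 aW

P_n = kTB = 1.38×10⁻²³ × 196 × 1.35×10⁴ = 3.65×10⁻¹⁷ W = 36.5 aW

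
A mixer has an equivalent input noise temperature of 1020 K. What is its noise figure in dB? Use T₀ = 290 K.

F = 1 + T_e/T₀ = 1 + 1020/290 = 4.51724
NF = 10 log₁₀(4.51724) = 6.55 dB

6.55 dB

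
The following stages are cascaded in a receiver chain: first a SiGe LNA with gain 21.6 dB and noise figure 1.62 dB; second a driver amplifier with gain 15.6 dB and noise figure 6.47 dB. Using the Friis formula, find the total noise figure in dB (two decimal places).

Convert to linear (a loss of L dB is a gain of −L dB): F_i = 10^(NF_i/10), G_i = 10^(G_i,dB/10)
  Stage 1: F_1 = 10^(1.62/10) = 1.452, G_1 = 10^(21.6/10) = 144.5
  Stage 2: F_2 = 10^(6.47/10) = 4.436, G_2 = 10^(15.6/10) = 36.31
Friis cascade:
  F = 1.452 + (4.436 − 1)/144.5 = 1.476
NF = 10 log₁₀(1.476) = 1.69 dB

1.69 dB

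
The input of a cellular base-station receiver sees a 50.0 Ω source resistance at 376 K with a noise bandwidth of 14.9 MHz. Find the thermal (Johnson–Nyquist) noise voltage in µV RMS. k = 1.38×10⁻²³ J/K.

V_n = √(4kTRB)
4kTRB = 4 × 1.38×10⁻²³ × 376 × 5.00×10¹ × 1.49×10⁷ = 1.55×10⁻¹¹ V²
V_n = √(1.55×10⁻¹¹) = 3.93×10⁻⁶ V = 3.93 µV

3.93 µV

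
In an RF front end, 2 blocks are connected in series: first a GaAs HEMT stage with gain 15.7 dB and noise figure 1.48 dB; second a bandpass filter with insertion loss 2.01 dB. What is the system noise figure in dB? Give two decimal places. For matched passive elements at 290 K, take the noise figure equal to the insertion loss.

1.53 dB

Convert to linear (a loss of L dB is a gain of −L dB): F_i = 10^(NF_i/10), G_i = 10^(G_i,dB/10)
  Stage 1: F_1 = 10^(1.48/10) = 1.406, G_1 = 10^(15.7/10) = 37.15
  Stage 2: F_2 = 10^(2.01/10) = 1.589, G_2 = 10^(−2.01/10) = 0.6295
Friis cascade:
  F = 1.406 + (1.589 − 1)/37.15 = 1.422
NF = 10 log₁₀(1.422) = 1.53 dB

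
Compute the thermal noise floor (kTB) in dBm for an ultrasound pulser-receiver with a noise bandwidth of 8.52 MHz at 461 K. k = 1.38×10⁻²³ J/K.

P_n = kTB = 1.38×10⁻²³ × 461 × 8.52×10⁶ = 5.42×10⁻¹⁴ W
In dBm: 10 log₁₀(5.42×10⁻¹⁴ / 10⁻³) = −102.7 dBm

−102.7 dBm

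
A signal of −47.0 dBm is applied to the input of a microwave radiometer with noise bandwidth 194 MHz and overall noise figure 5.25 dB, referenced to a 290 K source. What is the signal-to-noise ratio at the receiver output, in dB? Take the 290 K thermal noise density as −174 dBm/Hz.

38.9 dB

Noise floor: N = −174 + 10 log₁₀(B) + NF
10 log₁₀(1.94×10⁸) = 82.88 dB
N = −174 + 82.88 + 5.25 = −85.87 dBm
SNR = P_sig − N = −47.0 − (−85.87) = 38.87 dB → 38.9 dB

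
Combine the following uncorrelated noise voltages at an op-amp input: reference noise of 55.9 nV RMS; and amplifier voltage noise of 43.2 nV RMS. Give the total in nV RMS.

70.6 nV

Uncorrelated sources add in power (mean-square): V_tot = √(ΣV_i²)
V_tot = √[(5.59×10⁻⁸)² + (4.32×10⁻⁸)²] = 7.06×10⁻⁸ V = 70.6 nV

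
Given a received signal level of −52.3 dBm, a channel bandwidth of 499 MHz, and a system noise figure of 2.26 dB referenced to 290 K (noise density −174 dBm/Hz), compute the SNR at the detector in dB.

32.5 dB

Noise floor: N = −174 + 10 log₁₀(B) + NF
10 log₁₀(4.99×10⁸) = 86.98 dB
N = −174 + 86.98 + 2.26 = −84.76 dBm
SNR = P_sig − N = −52.3 − (−84.76) = 32.46 dB → 32.5 dB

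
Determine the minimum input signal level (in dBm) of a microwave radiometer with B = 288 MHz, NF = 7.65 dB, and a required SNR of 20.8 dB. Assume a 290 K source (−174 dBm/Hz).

Sensitivity = −174 + 10 log₁₀(B) + NF + SNR_min
= −174 + 84.59 + 7.65 + 20.8
= −60.96 dBm → −61.0 dBm

−61.0 dBm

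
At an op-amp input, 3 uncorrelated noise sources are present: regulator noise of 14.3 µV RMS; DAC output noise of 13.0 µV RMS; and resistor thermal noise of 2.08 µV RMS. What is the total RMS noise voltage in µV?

19.4 µV

Uncorrelated sources add in power (mean-square): V_tot = √(ΣV_i²)
V_tot = √[(1.43×10⁻⁵)² + (1.30×10⁻⁵)² + (2.08×10⁻⁶)²] = 1.94×10⁻⁵ V = 19.4 µV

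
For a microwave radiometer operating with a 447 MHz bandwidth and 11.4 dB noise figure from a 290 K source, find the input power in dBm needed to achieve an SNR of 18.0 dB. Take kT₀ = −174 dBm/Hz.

Sensitivity = −174 + 10 log₁₀(B) + NF + SNR_min
= −174 + 86.5 + 11.4 + 18.0
= −58.1 dBm → −58.1 dBm

−58.1 dBm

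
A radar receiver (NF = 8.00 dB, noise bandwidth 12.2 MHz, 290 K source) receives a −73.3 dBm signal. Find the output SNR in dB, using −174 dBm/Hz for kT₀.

21.8 dB

Noise floor: N = −174 + 10 log₁₀(B) + NF
10 log₁₀(1.22×10⁷) = 70.86 dB
N = −174 + 70.86 + 8.00 = −95.14 dBm
SNR = P_sig − N = −73.3 − (−95.14) = 21.84 dB → 21.8 dB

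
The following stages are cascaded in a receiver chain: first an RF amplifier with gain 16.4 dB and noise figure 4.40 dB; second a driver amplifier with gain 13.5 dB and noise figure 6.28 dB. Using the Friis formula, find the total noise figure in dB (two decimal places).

Convert to linear (a loss of L dB is a gain of −L dB): F_i = 10^(NF_i/10), G_i = 10^(G_i,dB/10)
  Stage 1: F_1 = 10^(4.40/10) = 2.754, G_1 = 10^(16.4/10) = 43.65
  Stage 2: F_2 = 10^(6.28/10) = 4.246, G_2 = 10^(13.5/10) = 22.39
Friis cascade:
  F = 2.754 + (4.246 − 1)/43.65 = 2.829
NF = 10 log₁₀(2.829) = 4.52 dB

4.52 dB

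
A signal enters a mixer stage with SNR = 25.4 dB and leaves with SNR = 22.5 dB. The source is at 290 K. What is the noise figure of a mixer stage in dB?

2.9 dB

NF (dB) = SNR_in(dB) − SNR_out(dB) when the source is at T₀
NF = 25.4 − 22.5 = 2.9 dB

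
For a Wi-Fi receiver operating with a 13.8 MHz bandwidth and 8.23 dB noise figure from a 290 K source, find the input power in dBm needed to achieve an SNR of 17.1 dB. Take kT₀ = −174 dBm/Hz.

−77.3 dBm

Sensitivity = −174 + 10 log₁₀(B) + NF + SNR_min
= −174 + 71.4 + 8.23 + 17.1
= −77.27 dBm → −77.3 dBm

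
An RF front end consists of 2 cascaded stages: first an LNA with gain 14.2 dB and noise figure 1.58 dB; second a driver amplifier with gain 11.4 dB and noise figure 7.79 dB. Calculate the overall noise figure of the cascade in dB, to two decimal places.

2.12 dB

Convert to linear (a loss of L dB is a gain of −L dB): F_i = 10^(NF_i/10), G_i = 10^(G_i,dB/10)
  Stage 1: F_1 = 10^(1.58/10) = 1.439, G_1 = 10^(14.2/10) = 26.30
  Stage 2: F_2 = 10^(7.79/10) = 6.012, G_2 = 10^(11.4/10) = 13.80
Friis cascade:
  F = 1.439 + (6.012 − 1)/26.30 = 1.629
NF = 10 log₁₀(1.629) = 2.12 dB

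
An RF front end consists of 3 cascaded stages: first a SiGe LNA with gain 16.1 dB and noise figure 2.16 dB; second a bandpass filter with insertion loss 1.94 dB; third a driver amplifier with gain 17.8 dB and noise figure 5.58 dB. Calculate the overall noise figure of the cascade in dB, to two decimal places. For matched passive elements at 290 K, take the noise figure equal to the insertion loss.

2.45 dB

Convert to linear (a loss of L dB is a gain of −L dB): F_i = 10^(NF_i/10), G_i = 10^(G_i,dB/10)
  Stage 1: F_1 = 10^(2.16/10) = 1.644, G_1 = 10^(16.1/10) = 40.74
  Stage 2: F_2 = 10^(1.94/10) = 1.563, G_2 = 10^(−1.94/10) = 0.6397
  Stage 3: F_3 = 10^(5.58/10) = 3.614, G_3 = 10^(17.8/10) = 60.26
Friis cascade:
  F = 1.644 + (1.563 − 1)/40.74 + (3.614 − 1)/26.06 = 1.759
NF = 10 log₁₀(1.759) = 2.45 dB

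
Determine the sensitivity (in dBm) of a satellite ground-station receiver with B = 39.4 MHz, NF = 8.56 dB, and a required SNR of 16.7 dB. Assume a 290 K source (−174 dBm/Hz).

−72.8 dBm

Sensitivity = −174 + 10 log₁₀(B) + NF + SNR_min
= −174 + 75.95 + 8.56 + 16.7
= −72.79 dBm → −72.8 dBm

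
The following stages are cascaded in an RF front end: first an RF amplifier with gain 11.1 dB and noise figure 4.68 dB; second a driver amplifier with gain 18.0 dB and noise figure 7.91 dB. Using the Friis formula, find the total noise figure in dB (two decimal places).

5.24 dB

Convert to linear (a loss of L dB is a gain of −L dB): F_i = 10^(NF_i/10), G_i = 10^(G_i,dB/10)
  Stage 1: F_1 = 10^(4.68/10) = 2.938, G_1 = 10^(11.1/10) = 12.88
  Stage 2: F_2 = 10^(7.91/10) = 6.180, G_2 = 10^(18.0/10) = 63.10
Friis cascade:
  F = 2.938 + (6.180 − 1)/12.88 = 3.340
NF = 10 log₁₀(3.340) = 5.24 dB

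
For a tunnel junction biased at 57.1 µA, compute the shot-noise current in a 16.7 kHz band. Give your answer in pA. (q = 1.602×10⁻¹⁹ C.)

553 pA

I_n = √(2qI·B)
2qI·B = 2 × 1.602×10⁻¹⁹ × 5.71×10⁻⁵ × 1.67×10⁴ = 3.06×10⁻¹⁹ A²
I_n = √(3.06×10⁻¹⁹) = 5.53×10⁻¹⁰ A = 553 pA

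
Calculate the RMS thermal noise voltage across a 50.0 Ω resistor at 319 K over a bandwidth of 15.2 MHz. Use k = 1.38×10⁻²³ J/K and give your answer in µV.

V_n = √(4kTRB)
4kTRB = 4 × 1.38×10⁻²³ × 319 × 5.00×10¹ × 1.52×10⁷ = 1.34×10⁻¹¹ V²
V_n = √(1.34×10⁻¹¹) = 3.66×10⁻⁶ V = 3.66 µV

3.66 µV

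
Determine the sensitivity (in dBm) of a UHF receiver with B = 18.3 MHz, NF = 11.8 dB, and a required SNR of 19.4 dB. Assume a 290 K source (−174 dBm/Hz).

Sensitivity = −174 + 10 log₁₀(B) + NF + SNR_min
= −174 + 72.62 + 11.8 + 19.4
= −70.18 dBm → −70.2 dBm

−70.2 dBm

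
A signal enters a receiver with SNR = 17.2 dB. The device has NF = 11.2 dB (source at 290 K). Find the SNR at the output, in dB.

By definition F = SNR_in/SNR_out, so in dB: SNR_out = SNR_in − NF
SNR_out = 17.2 − 11.2 = 6.0 dB

6.0 dB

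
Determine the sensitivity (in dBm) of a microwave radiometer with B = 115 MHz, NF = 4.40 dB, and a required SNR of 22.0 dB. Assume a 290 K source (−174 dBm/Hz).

Sensitivity = −174 + 10 log₁₀(B) + NF + SNR_min
= −174 + 80.61 + 4.40 + 22.0
= −66.99 dBm → −67.0 dBm

−67.0 dBm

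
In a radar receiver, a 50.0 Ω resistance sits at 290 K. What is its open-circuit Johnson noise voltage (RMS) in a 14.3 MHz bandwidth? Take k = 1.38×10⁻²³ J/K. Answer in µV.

3.38 µV

V_n = √(4kTRB)
4kTRB = 4 × 1.38×10⁻²³ × 290 × 5.00×10¹ × 1.43×10⁷ = 1.14×10⁻¹¹ V²
V_n = √(1.14×10⁻¹¹) = 3.38×10⁻⁶ V = 3.38 µV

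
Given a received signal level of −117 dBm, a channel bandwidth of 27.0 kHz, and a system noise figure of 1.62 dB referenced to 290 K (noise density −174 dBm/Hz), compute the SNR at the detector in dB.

Noise floor: N = −174 + 10 log₁₀(B) + NF
10 log₁₀(2.70×10⁴) = 44.31 dB
N = −174 + 44.31 + 1.62 = −128.07 dBm
SNR = P_sig − N = −117 − (−128.07) = 11.07 dB → 11.1 dB

11.1 dB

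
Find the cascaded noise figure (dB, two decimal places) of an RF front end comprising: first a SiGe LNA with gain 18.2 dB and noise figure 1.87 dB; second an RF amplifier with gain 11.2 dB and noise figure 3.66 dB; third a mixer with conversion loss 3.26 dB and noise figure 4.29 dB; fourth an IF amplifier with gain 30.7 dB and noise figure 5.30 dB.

Convert to linear (a loss of L dB is a gain of −L dB): F_i = 10^(NF_i/10), G_i = 10^(G_i,dB/10)
  Stage 1: F_1 = 10^(1.87/10) = 1.538, G_1 = 10^(18.2/10) = 66.07
  Stage 2: F_2 = 10^(3.66/10) = 2.323, G_2 = 10^(11.2/10) = 13.18
  Stage 3: F_3 = 10^(4.29/10) = 2.685, G_3 = 10^(−3.26/10) = 0.4721
  Stage 4: F_4 = 10^(5.30/10) = 3.388, G_4 = 10^(30.7/10) = 1175
Friis cascade:
  F = 1.538 + (2.323 − 1)/66.07 + (2.685 − 1)/871.0 + (3.388 − 1)/411.1 = 1.566
NF = 10 log₁₀(1.566) = 1.95 dB

1.95 dB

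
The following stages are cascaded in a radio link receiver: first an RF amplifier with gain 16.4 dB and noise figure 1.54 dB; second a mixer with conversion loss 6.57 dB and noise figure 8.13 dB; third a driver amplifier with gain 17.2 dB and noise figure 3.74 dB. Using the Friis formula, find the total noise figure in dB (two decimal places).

2.29 dB

Convert to linear (a loss of L dB is a gain of −L dB): F_i = 10^(NF_i/10), G_i = 10^(G_i,dB/10)
  Stage 1: F_1 = 10^(1.54/10) = 1.426, G_1 = 10^(16.4/10) = 43.65
  Stage 2: F_2 = 10^(8.13/10) = 6.501, G_2 = 10^(−6.57/10) = 0.2203
  Stage 3: F_3 = 10^(3.74/10) = 2.366, G_3 = 10^(17.2/10) = 52.48
Friis cascade:
  F = 1.426 + (6.501 − 1)/43.65 + (2.366 − 1)/9.616 = 1.694
NF = 10 log₁₀(1.694) = 2.29 dB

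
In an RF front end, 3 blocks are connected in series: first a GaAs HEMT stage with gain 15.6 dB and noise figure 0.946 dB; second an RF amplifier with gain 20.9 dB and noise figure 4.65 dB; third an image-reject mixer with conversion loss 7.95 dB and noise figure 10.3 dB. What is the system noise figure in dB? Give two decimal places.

1.13 dB

Convert to linear (a loss of L dB is a gain of −L dB): F_i = 10^(NF_i/10), G_i = 10^(G_i,dB/10)
  Stage 1: F_1 = 10^(0.946/10) = 1.243, G_1 = 10^(15.6/10) = 36.31
  Stage 2: F_2 = 10^(4.65/10) = 2.917, G_2 = 10^(20.9/10) = 123.0
  Stage 3: F_3 = 10^(10.3/10) = 10.72, G_3 = 10^(−7.95/10) = 0.1603
Friis cascade:
  F = 1.243 + (2.917 − 1)/36.31 + (10.72 − 1)/4467 = 1.298
NF = 10 log₁₀(1.298) = 1.13 dB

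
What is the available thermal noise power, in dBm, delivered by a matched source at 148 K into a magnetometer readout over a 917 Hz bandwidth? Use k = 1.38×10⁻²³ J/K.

P_n = kTB = 1.38×10⁻²³ × 148 × 9.17×10² = 1.87×10⁻¹⁸ W
In dBm: 10 log₁₀(1.87×10⁻¹⁸ / 10⁻³) = −147.3 dBm

−147.3 dBm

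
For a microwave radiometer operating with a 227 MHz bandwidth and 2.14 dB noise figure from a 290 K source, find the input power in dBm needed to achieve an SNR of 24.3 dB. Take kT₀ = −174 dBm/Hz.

Sensitivity = −174 + 10 log₁₀(B) + NF + SNR_min
= −174 + 83.56 + 2.14 + 24.3
= −64.00 dBm → −64.0 dBm

−64.0 dBm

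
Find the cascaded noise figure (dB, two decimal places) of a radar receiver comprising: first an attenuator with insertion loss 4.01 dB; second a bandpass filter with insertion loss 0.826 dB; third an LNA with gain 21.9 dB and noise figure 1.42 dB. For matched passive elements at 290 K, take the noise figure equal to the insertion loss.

Convert to linear (a loss of L dB is a gain of −L dB): F_i = 10^(NF_i/10), G_i = 10^(G_i,dB/10)
  Stage 1: F_1 = 10^(4.01/10) = 2.518, G_1 = 10^(−4.01/10) = 0.3972
  Stage 2: F_2 = 10^(0.826/10) = 1.209, G_2 = 10^(−0.826/10) = 0.8268
  Stage 3: F_3 = 10^(1.42/10) = 1.387, G_3 = 10^(21.9/10) = 154.9
Friis cascade:
  F = 2.518 + (1.209 − 1)/0.3972 + (1.387 − 1)/0.3284 = 4.223
NF = 10 log₁₀(4.223) = 6.26 dB

6.26 dB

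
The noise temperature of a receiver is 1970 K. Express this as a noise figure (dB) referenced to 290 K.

8.92 dB

F = 1 + T_e/T₀ = 1 + 1970/290 = 7.7931
NF = 10 log₁₀(7.7931) = 8.92 dB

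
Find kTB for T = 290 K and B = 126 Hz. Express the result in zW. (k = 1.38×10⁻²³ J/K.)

P_n = kTB = 1.38×10⁻²³ × 290 × 1.26×10² = 5.04×10⁻¹⁹ W = 504 zW

504 zW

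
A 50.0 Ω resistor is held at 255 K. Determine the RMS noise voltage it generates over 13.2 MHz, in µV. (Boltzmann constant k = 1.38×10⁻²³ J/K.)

V_n = √(4kTRB)
4kTRB = 4 × 1.38×10⁻²³ × 255 × 5.00×10¹ × 1.32×10⁷ = 9.29×10⁻¹² V²
V_n = √(9.29×10⁻¹²) = 3.05×10⁻⁶ V = 3.05 µV

3.05 µV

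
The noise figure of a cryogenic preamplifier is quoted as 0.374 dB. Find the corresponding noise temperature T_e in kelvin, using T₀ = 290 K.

F = 10^(0.374/10) = 1.08993
T_e = (F − 1)·T₀ = (1.08993 − 1) × 290 = 26.1 K

26.1 K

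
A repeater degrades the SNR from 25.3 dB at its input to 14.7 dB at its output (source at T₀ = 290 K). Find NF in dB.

NF (dB) = SNR_in(dB) − SNR_out(dB) when the source is at T₀
NF = 25.3 − 14.7 = 10.6 dB

10.6 dB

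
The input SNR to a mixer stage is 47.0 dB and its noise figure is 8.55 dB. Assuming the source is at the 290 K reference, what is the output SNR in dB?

By definition F = SNR_in/SNR_out, so in dB: SNR_out = SNR_in − NF
SNR_out = 47.0 − 8.55 = 38.45 dB

38.45 dB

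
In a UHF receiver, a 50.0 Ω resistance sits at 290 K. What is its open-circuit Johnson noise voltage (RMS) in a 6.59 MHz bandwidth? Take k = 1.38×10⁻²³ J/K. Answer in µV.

2.30 µV

V_n = √(4kTRB)
4kTRB = 4 × 1.38×10⁻²³ × 290 × 5.00×10¹ × 6.59×10⁶ = 5.27×10⁻¹² V²
V_n = √(5.27×10⁻¹²) = 2.30×10⁻⁶ V = 2.30 µV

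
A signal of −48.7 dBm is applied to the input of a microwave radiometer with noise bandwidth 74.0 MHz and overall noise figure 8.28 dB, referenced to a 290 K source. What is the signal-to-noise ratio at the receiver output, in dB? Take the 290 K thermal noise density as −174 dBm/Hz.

38.3 dB

Noise floor: N = −174 + 10 log₁₀(B) + NF
10 log₁₀(7.40×10⁷) = 78.69 dB
N = −174 + 78.69 + 8.28 = −87.03 dBm
SNR = P_sig − N = −48.7 − (−87.03) = 38.33 dB → 38.3 dB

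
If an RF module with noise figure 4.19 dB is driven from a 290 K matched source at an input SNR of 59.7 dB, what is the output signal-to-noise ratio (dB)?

By definition F = SNR_in/SNR_out, so in dB: SNR_out = SNR_in − NF
SNR_out = 59.7 − 4.19 = 55.51 dB

55.51 dB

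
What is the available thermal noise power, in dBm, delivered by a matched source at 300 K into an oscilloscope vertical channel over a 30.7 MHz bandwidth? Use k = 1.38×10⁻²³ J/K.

P_n = kTB = 1.38×10⁻²³ × 300 × 3.07×10⁷ = 1.27×10⁻¹³ W
In dBm: 10 log₁₀(1.27×10⁻¹³ / 10⁻³) = −99.0 dBm

−99.0 dBm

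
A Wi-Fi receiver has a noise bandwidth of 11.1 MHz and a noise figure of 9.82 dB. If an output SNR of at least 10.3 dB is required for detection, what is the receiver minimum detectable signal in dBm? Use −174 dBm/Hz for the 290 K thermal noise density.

−83.4 dBm

Sensitivity = −174 + 10 log₁₀(B) + NF + SNR_min
= −174 + 70.45 + 9.82 + 10.3
= −83.43 dBm → −83.4 dBm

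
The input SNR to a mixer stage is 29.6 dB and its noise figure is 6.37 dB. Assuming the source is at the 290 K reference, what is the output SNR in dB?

23.23 dB

By definition F = SNR_in/SNR_out, so in dB: SNR_out = SNR_in − NF
SNR_out = 29.6 − 6.37 = 23.23 dB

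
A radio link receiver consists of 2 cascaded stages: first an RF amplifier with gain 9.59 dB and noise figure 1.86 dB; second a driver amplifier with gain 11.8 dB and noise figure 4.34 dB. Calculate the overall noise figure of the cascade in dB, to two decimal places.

Convert to linear (a loss of L dB is a gain of −L dB): F_i = 10^(NF_i/10), G_i = 10^(G_i,dB/10)
  Stage 1: F_1 = 10^(1.86/10) = 1.535, G_1 = 10^(9.59/10) = 9.099
  Stage 2: F_2 = 10^(4.34/10) = 2.716, G_2 = 10^(11.8/10) = 15.14
Friis cascade:
  F = 1.535 + (2.716 − 1)/9.099 = 1.723
NF = 10 log₁₀(1.723) = 2.36 dB

2.36 dB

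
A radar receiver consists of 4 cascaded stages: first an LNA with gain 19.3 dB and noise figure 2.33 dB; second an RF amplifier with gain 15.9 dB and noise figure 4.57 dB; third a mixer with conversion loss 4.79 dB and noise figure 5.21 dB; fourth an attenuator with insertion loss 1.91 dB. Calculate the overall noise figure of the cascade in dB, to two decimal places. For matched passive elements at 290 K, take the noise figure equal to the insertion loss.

Convert to linear (a loss of L dB is a gain of −L dB): F_i = 10^(NF_i/10), G_i = 10^(G_i,dB/10)
  Stage 1: F_1 = 10^(2.33/10) = 1.710, G_1 = 10^(19.3/10) = 85.11
  Stage 2: F_2 = 10^(4.57/10) = 2.864, G_2 = 10^(15.9/10) = 38.90
  Stage 3: F_3 = 10^(5.21/10) = 3.319, G_3 = 10^(−4.79/10) = 0.3319
  Stage 4: F_4 = 10^(1.91/10) = 1.552, G_4 = 10^(−1.91/10) = 0.6442
Friis cascade:
  F = 1.710 + (2.864 − 1)/85.11 + (3.319 − 1)/3311 + (1.552 − 1)/1099 = 1.733
NF = 10 log₁₀(1.733) = 2.39 dB

2.39 dB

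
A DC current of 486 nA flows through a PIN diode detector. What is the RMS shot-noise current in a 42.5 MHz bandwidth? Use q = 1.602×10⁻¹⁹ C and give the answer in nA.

I_n = √(2qI·B)
2qI·B = 2 × 1.602×10⁻¹⁹ × 4.86×10⁻⁷ × 4.25×10⁷ = 6.62×10⁻¹⁸ A²
I_n = √(6.62×10⁻¹⁸) = 2.57×10⁻⁹ A = 2.57 nA

2.57 nA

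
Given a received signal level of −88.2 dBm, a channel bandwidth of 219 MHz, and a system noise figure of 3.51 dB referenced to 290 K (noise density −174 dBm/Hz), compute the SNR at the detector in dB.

Noise floor: N = −174 + 10 log₁₀(B) + NF
10 log₁₀(2.19×10⁸) = 83.4 dB
N = −174 + 83.4 + 3.51 = −87.09 dBm
SNR = P_sig − N = −88.2 − (−87.09) = −1.11 dB → −1.1 dB

−1.1 dB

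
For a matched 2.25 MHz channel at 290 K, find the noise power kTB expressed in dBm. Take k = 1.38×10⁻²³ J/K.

P_n = kTB = 1.38×10⁻²³ × 290 × 2.25×10⁶ = 9.00×10⁻¹⁵ W
In dBm: 10 log₁₀(9.00×10⁻¹⁵ / 10⁻³) = −110.5 dBm

−110.5 dBm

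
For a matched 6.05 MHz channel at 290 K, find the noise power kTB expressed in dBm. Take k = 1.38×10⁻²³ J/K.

P_n = kTB = 1.38×10⁻²³ × 290 × 6.05×10⁶ = 2.42×10⁻¹⁴ W
In dBm: 10 log₁₀(2.42×10⁻¹⁴ / 10⁻³) = −106.2 dBm

−106.2 dBm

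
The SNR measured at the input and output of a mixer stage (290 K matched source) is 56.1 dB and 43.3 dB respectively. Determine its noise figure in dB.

12.8 dB

NF (dB) = SNR_in(dB) − SNR_out(dB) when the source is at T₀
NF = 56.1 − 43.3 = 12.8 dB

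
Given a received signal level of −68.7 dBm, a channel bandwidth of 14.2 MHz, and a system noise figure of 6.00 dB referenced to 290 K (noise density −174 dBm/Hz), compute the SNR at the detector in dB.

Noise floor: N = −174 + 10 log₁₀(B) + NF
10 log₁₀(1.42×10⁷) = 71.52 dB
N = −174 + 71.52 + 6.00 = −96.48 dBm
SNR = P_sig − N = −68.7 − (−96.48) = 27.78 dB → 27.8 dB

27.8 dB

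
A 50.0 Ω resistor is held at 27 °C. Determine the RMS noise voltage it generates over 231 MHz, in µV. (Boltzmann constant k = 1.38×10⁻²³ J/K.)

13.8 µV

T = 27 °C + 273.15 = 300.15 K
V_n = √(4kTRB)
4kTRB = 4 × 1.38×10⁻²³ × 300.15 × 5.00×10¹ × 2.31×10⁸ = 1.91×10⁻¹⁰ V²
V_n = √(1.91×10⁻¹⁰) = 1.38×10⁻⁵ V = 13.8 µV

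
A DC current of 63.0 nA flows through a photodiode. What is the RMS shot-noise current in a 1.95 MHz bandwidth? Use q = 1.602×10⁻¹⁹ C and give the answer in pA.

I_n = √(2qI·B)
2qI·B = 2 × 1.602×10⁻¹⁹ × 6.30×10⁻⁸ × 1.95×10⁶ = 3.94×10⁻²⁰ A²
I_n = √(3.94×10⁻²⁰) = 1.98×10⁻¹⁰ A = 198 pA

198 pA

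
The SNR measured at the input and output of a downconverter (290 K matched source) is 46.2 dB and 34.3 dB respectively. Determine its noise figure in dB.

11.9 dB

NF (dB) = SNR_in(dB) − SNR_out(dB) when the source is at T₀
NF = 46.2 − 34.3 = 11.9 dB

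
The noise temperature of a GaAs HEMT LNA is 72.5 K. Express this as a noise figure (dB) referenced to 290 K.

0.969 dB

F = 1 + T_e/T₀ = 1 + 72.5/290 = 1.25
NF = 10 log₁₀(1.25) = 0.969 dB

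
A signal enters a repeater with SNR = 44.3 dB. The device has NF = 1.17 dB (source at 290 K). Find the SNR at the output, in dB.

43.13 dB

By definition F = SNR_in/SNR_out, so in dB: SNR_out = SNR_in − NF
SNR_out = 44.3 − 1.17 = 43.13 dB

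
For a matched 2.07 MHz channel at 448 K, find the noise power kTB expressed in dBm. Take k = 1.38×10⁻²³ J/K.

−108.9 dBm

P_n = kTB = 1.38×10⁻²³ × 448 × 2.07×10⁶ = 1.28×10⁻¹⁴ W
In dBm: 10 log₁₀(1.28×10⁻¹⁴ / 10⁻³) = −108.9 dBm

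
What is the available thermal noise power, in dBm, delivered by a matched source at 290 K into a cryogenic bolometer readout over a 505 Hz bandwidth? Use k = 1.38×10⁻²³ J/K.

P_n = kTB = 1.38×10⁻²³ × 290 × 5.05×10² = 2.02×10⁻¹⁸ W
In dBm: 10 log₁₀(2.02×10⁻¹⁸ / 10⁻³) = −146.9 dBm

−146.9 dBm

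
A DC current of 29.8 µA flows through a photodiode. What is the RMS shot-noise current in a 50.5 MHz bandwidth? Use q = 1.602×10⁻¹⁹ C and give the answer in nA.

22.0 nA

I_n = √(2qI·B)
2qI·B = 2 × 1.602×10⁻¹⁹ × 2.98×10⁻⁵ × 5.05×10⁷ = 4.82×10⁻¹⁶ A²
I_n = √(4.82×10⁻¹⁶) = 2.20×10⁻⁸ A = 22.0 nA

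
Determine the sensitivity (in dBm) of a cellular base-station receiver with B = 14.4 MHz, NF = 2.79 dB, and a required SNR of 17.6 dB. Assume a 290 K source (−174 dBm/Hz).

−82.0 dBm

Sensitivity = −174 + 10 log₁₀(B) + NF + SNR_min
= −174 + 71.58 + 2.79 + 17.6
= −82.03 dBm → −82.0 dBm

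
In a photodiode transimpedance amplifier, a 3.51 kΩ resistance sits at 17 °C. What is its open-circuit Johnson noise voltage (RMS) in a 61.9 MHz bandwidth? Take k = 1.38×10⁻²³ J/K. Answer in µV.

59.0 µV

T = 17 °C + 273.15 = 290.15 K
V_n = √(4kTRB)
4kTRB = 4 × 1.38×10⁻²³ × 290.15 × 3.51×10³ × 6.19×10⁷ = 3.48×10⁻⁹ V²
V_n = √(3.48×10⁻⁹) = 5.90×10⁻⁵ V = 59.0 µV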